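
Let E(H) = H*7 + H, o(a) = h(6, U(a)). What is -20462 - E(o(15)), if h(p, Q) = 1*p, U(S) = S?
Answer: -20510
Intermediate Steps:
h(p, Q) = p
o(a) = 6
E(H) = 8*H (E(H) = 7*H + H = 8*H)
-20462 - E(o(15)) = -20462 - 8*6 = -20462 - 1*48 = -20462 - 48 = -20510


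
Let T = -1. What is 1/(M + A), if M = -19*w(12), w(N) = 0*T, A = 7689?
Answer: 1/7689 ≈ 0.00013006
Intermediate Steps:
w(N) = 0 (w(N) = 0*(-1) = 0)
M = 0 (M = -19*0 = 0)
1/(M + A) = 1/(0 + 7689) = 1/7689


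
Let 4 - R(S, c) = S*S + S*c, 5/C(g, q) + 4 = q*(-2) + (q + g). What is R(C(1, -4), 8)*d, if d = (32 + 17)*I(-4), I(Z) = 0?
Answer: 0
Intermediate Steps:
C(g, q) = 5/(-4 + g - q) (C(g, q) = 5/(-4 + (q*(-2) + (q + g))) = 5/(-4 + (-2*q + (g + q))) = 5/(-4 + (g - q)) = 5/(-4 + g - q))
R(S, c) = 4 - S**2 - S*c (R(S, c) = 4 - (S*S + S*c) = 4 - (S**2 + S*c) = 4 + (-S**2 - S*c) = 4 - S**2 - S*c)
d = 0 (d = (32 + 17)*0 = 49*0 = 0)
R(C(1, -4), 8)*d = (4 - (-5/(4 - 4 - 1*1))**2 - 1*(-5/(4 - 4 - 1*1))*8)*0 = (4 - (-5/(4 - 4 - 1))**2 - 1*(-5/(4 - 4 - 1))*8)*0 = (4 - (-5/(-1))**2 - 1*(-5/(-1))*8)*0 = (4 - (-5*(-1))**2 - 1*(-5*(-1))*8)*0 = (4 - 1*5**2 - 1*5*8)*0 = (4 - 1*25 - 40)*0 = (4 - 25 - 40)*0 = -61*0 = 0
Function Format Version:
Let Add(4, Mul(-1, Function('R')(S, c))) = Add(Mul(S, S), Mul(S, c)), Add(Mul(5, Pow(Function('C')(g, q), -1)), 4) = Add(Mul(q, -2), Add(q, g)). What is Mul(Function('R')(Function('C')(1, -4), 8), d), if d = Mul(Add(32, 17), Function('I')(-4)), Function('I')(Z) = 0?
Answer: 0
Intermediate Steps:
Function('C')(g, q) = Mul(5, Pow(Add(-4, g, Mul(-1, q)), -1)) (Function('C')(g, q) = Mul(5, Pow(Add(-4, Add(Mul(q, -2), Add(q, g))), -1)) = Mul(5, Pow(Add(-4, Add(Mul(-2, q), Add(g, q))), -1)) = Mul(5, Pow(Add(-4, Add(g, Mul(-1, q))), -1)) = Mul(5, Pow(Add(-4, g, Mul(-1, q)), -1)))
Function('R')(S, c) = Add(4, Mul(-1, Pow(S, 2)), Mul(-1, S, c)) (Function('R')(S, c) = Add(4, Mul(-1, Add(Mul(S, S), Mul(S, c)))) = Add(4, Mul(-1, Add(Pow(S, 2), Mul(S, c)))) = Add(4, Add(Mul(-1, Pow(S, 2)), Mul(-1, S, c))) = Add(4, Mul(-1, Pow(S, 2)), Mul(-1, S, c)))
d = 0 (d = Mul(Add(32, 17), 0) = Mul(49, 0) = 0)
Mul(Function('R')(Function('C')(1, -4), 8), d) = Mul(Add(4, Mul(-1, Pow(Mul(-5, Pow(Add(4, -4, Mul(-1, 1)), -1)), 2)), Mul(-1, Mul(-5, Pow(Add(4, -4, Mul(-1, 1)), -1)), 8)), 0) = Mul(Add(4, Mul(-1, Pow(Mul(-5, Pow(Add(4, -4, -1), -1)), 2)), Mul(-1, Mul(-5, Pow(Add(4, -4, -1), -1)), 8)), 0) = Mul(Add(4, Mul(-1, Pow(Mul(-5, Pow(-1, -1)), 2)), Mul(-1, Mul(-5, Pow(-1, -1)), 8)), 0) = Mul(Add(4, Mul(-1, Pow(Mul(-5, -1), 2)), Mul(-1, Mul(-5, -1), 8)), 0) = Mul(Add(4, Mul(-1, Pow(5, 2)), Mul(-1, 5, 8)), 0) = Mul(Add(4, Mul(-1, 25), -40), 0) = Mul(Add(4, -25, -40), 0) = Mul(-61, 0) = 0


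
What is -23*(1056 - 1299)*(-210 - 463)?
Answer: -3761397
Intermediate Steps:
-23*(1056 - 1299)*(-210 - 463) = -(-5589)*(-673) = -23*163539 = -3761397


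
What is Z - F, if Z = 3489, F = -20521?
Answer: 24010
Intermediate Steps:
Z - F = 3489 - 1*(-20521) = 3489 + 20521 = 24010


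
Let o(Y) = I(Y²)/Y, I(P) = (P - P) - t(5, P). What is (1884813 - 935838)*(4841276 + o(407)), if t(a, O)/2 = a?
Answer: 1869859696594950/407 ≈ 4.5942e+12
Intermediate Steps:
t(a, O) = 2*a
I(P) = -10 (I(P) = (P - P) - 2*5 = 0 - 1*10 = 0 - 10 = -10)
o(Y) = -10/Y
(1884813 - 935838)*(4841276 + o(407)) = (1884813 - 935838)*(4841276 - 10/407) = 948975*(4841276 - 10*1/407) = 948975*(4841276 - 10/407) = 948975*(1970399322/407) = 1869859696594950/407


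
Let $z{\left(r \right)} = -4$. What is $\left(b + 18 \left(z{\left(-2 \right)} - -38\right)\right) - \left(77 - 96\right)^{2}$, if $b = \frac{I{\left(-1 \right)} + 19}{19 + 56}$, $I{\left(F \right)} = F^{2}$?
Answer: $\frac{3769}{15} \approx 251.27$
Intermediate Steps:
$b = \frac{4}{15}$ ($b = \frac{\left(-1\right)^{2} + 19}{19 + 56} = \frac{1 + 19}{75} = 20 \cdot \frac{1}{75} = \frac{4}{15} \approx 0.26667$)
$\left(b + 18 \left(z{\left(-2 \right)} - -38\right)\right) - \left(77 - 96\right)^{2} = \left(\frac{4}{15} + 18 \left(-4 - -38\right)\right) - \left(77 - 96\right)^{2} = \left(\frac{4}{15} + 18 \left(-4 + 38\right)\right) - \left(-19\right)^{2} = \left(\frac{4}{15} + 18 \cdot 34\right) - 361 = \left(\frac{4}{15} + 612\right) - 361 = \frac{9184}{15} - 361 = \frac{3769}{15}$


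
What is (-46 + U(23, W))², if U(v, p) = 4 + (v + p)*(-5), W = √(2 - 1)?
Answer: 26244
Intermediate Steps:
W = 1 (W = √1 = 1)
U(v, p) = 4 - 5*p - 5*v (U(v, p) = 4 + (p + v)*(-5) = 4 + (-5*p - 5*v) = 4 - 5*p - 5*v)
(-46 + U(23, W))² = (-46 + (4 - 5*1 - 5*23))² = (-46 + (4 - 5 - 115))² = (-46 - 116)² = (-162)² = 26244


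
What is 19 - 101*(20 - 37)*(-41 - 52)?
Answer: -159662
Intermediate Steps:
19 - 101*(20 - 37)*(-41 - 52) = 19 - (-1717)*(-93) = 19 - 101*1581 = 19 - 159681 = -159662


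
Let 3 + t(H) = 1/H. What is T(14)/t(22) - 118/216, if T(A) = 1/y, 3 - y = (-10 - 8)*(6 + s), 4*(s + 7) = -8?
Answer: -64403/119340 ≈ -0.53966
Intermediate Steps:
t(H) = -3 + 1/H
s = -9 (s = -7 + (1/4)*(-8) = -7 - 2 = -9)
y = -51 (y = 3 - (-10 - 8)*(6 - 9) = 3 - (-18)*(-3) = 3 - 1*54 = 3 - 54 = -51)
T(A) = -1/51 (T(A) = 1/(-51) = -1/51)
T(14)/t(22) - 118/216 = -1/(51*(-3 + 1/22)) - 118/216 = -1/(51*(-3 + 1/22)) - 118*1/216 = -1/(51*(-65/22)) - 59/108 = -1/51*(-22/65) - 59/108 = 22/3315 - 59/108 = -64403/119340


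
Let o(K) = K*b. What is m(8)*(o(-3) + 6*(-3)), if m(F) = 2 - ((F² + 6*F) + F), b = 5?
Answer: 3894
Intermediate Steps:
o(K) = 5*K (o(K) = K*5 = 5*K)
m(F) = 2 - F² - 7*F (m(F) = 2 - (F² + 7*F) = 2 + (-F² - 7*F) = 2 - F² - 7*F)
m(8)*(o(-3) + 6*(-3)) = (2 - 1*8² - 7*8)*(5*(-3) + 6*(-3)) = (2 - 1*64 - 56)*(-15 - 18) = (2 - 64 - 56)*(-33) = -118*(-33) = 3894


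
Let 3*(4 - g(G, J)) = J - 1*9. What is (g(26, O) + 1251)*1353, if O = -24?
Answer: 1712898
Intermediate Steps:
g(G, J) = 7 - J/3 (g(G, J) = 4 - (J - 1*9)/3 = 4 - (J - 9)/3 = 4 - (-9 + J)/3 = 4 + (3 - J/3) = 7 - J/3)
(g(26, O) + 1251)*1353 = ((7 - ⅓*(-24)) + 1251)*1353 = ((7 + 8) + 1251)*1353 = (15 + 1251)*1353 = 1266*1353 = 1712898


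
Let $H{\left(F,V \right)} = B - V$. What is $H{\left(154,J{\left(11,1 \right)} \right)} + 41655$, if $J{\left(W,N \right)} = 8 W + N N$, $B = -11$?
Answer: $41555$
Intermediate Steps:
$J{\left(W,N \right)} = N^{2} + 8 W$ ($J{\left(W,N \right)} = 8 W + N^{2} = N^{2} + 8 W$)
$H{\left(F,V \right)} = -11 - V$
$H{\left(154,J{\left(11,1 \right)} \right)} + 41655 = \left(-11 - \left(1^{2} + 8 \cdot 11\right)\right) + 41655 = \left(-11 - \left(1 + 88\right)\right) + 41655 = \left(-11 - 89\right) + 41655 = -100 + 41655 = 41555$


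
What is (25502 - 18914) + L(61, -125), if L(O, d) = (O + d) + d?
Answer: 6399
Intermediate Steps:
L(O, d) = O + 2*d
(25502 - 18914) + L(61, -125) = (25502 - 18914) + (61 + 2*(-125)) = 6588 + (61 - 250) = 6588 - 189 = 6399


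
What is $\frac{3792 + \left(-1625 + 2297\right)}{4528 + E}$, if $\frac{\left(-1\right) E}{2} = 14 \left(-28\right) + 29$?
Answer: $\frac{2232}{2627} \approx 0.84964$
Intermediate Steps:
$E = 726$ ($E = - 2 \left(14 \left(-28\right) + 29\right) = - 2 \left(-392 + 29\right) = \left(-2\right) \left(-363\right) = 726$)
$\frac{3792 + \left(-1625 + 2297\right)}{4528 + E} = \frac{3792 + \left(-1625 + 2297\right)}{4528 + 726} = \frac{3792 + 672}{5254} = 4464 \cdot \frac{1}{5254} = \frac{2232}{2627}$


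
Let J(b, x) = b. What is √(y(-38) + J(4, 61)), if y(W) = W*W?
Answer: 2*√362 ≈ 38.053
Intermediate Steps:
y(W) = W²
√(y(-38) + J(4, 61)) = √((-38)² + 4) = √(1444 + 4) = √1448 = 2*√362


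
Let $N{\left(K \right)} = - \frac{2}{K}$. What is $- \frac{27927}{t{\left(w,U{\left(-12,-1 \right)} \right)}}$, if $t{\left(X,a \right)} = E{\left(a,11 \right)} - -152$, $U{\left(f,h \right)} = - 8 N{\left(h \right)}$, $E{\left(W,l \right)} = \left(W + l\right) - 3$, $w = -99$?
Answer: $- \frac{3103}{16} \approx -193.94$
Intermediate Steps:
$E{\left(W,l \right)} = -3 + W + l$
$U{\left(f,h \right)} = \frac{16}{h}$ ($U{\left(f,h \right)} = - 8 \left(- \frac{2}{h}\right) = \frac{16}{h}$)
$t{\left(X,a \right)} = 160 + a$ ($t{\left(X,a \right)} = \left(-3 + a + 11\right) - -152 = \left(8 + a\right) + 152 = 160 + a$)
$- \frac{27927}{t{\left(w,U{\left(-12,-1 \right)} \right)}} = - \frac{27927}{160 + \frac{16}{-1}} = - \frac{27927}{160 + 16 \left(-1\right)} = - \frac{27927}{160 - 16} = - \frac{27927}{144} = \left(-27927\right) \frac{1}{144} = - \frac{3103}{16}$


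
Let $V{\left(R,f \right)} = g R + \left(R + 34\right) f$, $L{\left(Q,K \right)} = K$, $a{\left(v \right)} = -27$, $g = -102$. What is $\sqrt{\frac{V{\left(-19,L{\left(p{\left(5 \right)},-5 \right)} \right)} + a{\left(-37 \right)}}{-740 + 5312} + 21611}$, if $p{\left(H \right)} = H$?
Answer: $\frac{2 \sqrt{87142574}}{127} \approx 147.01$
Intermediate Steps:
$V{\left(R,f \right)} = - 102 R + f \left(34 + R\right)$ ($V{\left(R,f \right)} = - 102 R + \left(R + 34\right) f = - 102 R + \left(34 + R\right) f = - 102 R + f \left(34 + R\right)$)
$\sqrt{\frac{V{\left(-19,L{\left(p{\left(5 \right)},-5 \right)} \right)} + a{\left(-37 \right)}}{-740 + 5312} + 21611} = \sqrt{\frac{\left(\left(-102\right) \left(-19\right) + 34 \left(-5\right) - -95\right) - 27}{-740 + 5312} + 21611} = \sqrt{\frac{\left(1938 - 170 + 95\right) - 27}{4572} + 21611} = \sqrt{\left(1863 - 27\right) \frac{1}{4572} + 21611} = \sqrt{1836 \cdot \frac{1}{4572} + 21611} = \sqrt{\frac{51}{127} + 21611} = \sqrt{\frac{2744648}{127}} = \frac{2 \sqrt{87142574}}{127}$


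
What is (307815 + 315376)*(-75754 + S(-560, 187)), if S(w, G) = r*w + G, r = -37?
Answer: -34180156777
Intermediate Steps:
S(w, G) = G - 37*w (S(w, G) = -37*w + G = G - 37*w)
(307815 + 315376)*(-75754 + S(-560, 187)) = (307815 + 315376)*(-75754 + (187 - 37*(-560))) = 623191*(-75754 + (187 + 20720)) = 623191*(-75754 + 20907) = 623191*(-54847) = -34180156777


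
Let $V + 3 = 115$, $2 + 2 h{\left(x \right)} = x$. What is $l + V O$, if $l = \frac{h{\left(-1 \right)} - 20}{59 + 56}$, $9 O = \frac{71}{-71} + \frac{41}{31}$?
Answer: $\frac{245603}{64170} \approx 3.8274$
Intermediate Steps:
$h{\left(x \right)} = -1 + \frac{x}{2}$
$V = 112$ ($V = -3 + 115 = 112$)
$O = \frac{10}{279}$ ($O = \frac{\frac{71}{-71} + \frac{41}{31}}{9} = \frac{71 \left(- \frac{1}{71}\right) + 41 \cdot \frac{1}{31}}{9} = \frac{-1 + \frac{41}{31}}{9} = \frac{1}{9} \cdot \frac{10}{31} = \frac{10}{279} \approx 0.035842$)
$l = - \frac{43}{230}$ ($l = \frac{\left(-1 + \frac{1}{2} \left(-1\right)\right) - 20}{59 + 56} = \frac{\left(-1 - \frac{1}{2}\right) - 20}{115} = \left(- \frac{3}{2} - 20\right) \frac{1}{115} = \left(- \frac{43}{2}\right) \frac{1}{115} = - \frac{43}{230} \approx -0.18696$)
$l + V O = - \frac{43}{230} + 112 \cdot \frac{10}{279} = - \frac{43}{230} + \frac{1120}{279} = \frac{245603}{64170}$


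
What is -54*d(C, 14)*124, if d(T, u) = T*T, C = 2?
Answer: -26784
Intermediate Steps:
d(T, u) = T²
-54*d(C, 14)*124 = -54*2²*124 = -54*4*124 = -216*124 = -26784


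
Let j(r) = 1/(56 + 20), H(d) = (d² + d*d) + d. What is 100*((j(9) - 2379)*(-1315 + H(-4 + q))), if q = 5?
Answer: 5930338400/19 ≈ 3.1212e+8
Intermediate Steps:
H(d) = d + 2*d² (H(d) = (d² + d²) + d = 2*d² + d = d + 2*d²)
j(r) = 1/76
100*((j(9) - 2379)*(-1315 + H(-4 + q))) = 100*((1/76 - 2379)*(-1315 + (-4 + 5)*(1 + 2*(-4 + 5)))) = 100*(-180803*(-1315 + 1*(1 + 2*1))/76) = 100*(-180803*(-1315 + 1*(1 + 2))/76) = 100*(-180803*(-1315 + 1*3)/76) = 100*(-180803*(-1315 + 3)/76) = 100*(-180803/76*(-1312)) = 100*(59303384/19) = 5930338400/19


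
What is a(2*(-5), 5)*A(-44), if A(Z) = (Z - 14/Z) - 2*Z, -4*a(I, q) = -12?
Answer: 2925/22 ≈ 132.95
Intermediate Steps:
a(I, q) = 3 (a(I, q) = -¼*(-12) = 3)
A(Z) = -Z - 14/Z
a(2*(-5), 5)*A(-44) = 3*(-1*(-44) - 14/(-44)) = 3*(44 - 14*(-1/44)) = 3*(44 + 7/22) = 3*(975/22) = 2925/22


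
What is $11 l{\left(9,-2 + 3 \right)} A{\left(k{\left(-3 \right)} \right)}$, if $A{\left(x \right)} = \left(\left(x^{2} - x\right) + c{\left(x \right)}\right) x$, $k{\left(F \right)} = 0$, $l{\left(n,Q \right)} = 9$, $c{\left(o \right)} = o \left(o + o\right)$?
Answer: $0$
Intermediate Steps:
$c{\left(o \right)} = 2 o^{2}$ ($c{\left(o \right)} = o 2 o = 2 o^{2}$)
$A{\left(x \right)} = x \left(- x + 3 x^{2}\right)$ ($A{\left(x \right)} = \left(\left(x^{2} - x\right) + 2 x^{2}\right) x = \left(- x + 3 x^{2}\right) x = x \left(- x + 3 x^{2}\right)$)
$11 l{\left(9,-2 + 3 \right)} A{\left(k{\left(-3 \right)} \right)} = 11 \cdot 9 \cdot 0^{2} \left(-1 + 3 \cdot 0\right) = 99 \cdot 0 \left(-1 + 0\right) = 99 \cdot 0 \left(-1\right) = 99 \cdot 0 = 0$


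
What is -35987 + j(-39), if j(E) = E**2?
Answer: -34466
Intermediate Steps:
-35987 + j(-39) = -35987 + (-39)**2 = -35987 + 1521 = -34466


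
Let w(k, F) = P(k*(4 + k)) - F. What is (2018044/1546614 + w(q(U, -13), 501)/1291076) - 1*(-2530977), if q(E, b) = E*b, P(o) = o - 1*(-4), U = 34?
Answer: 2526924101080696429/998398108332 ≈ 2.5310e+6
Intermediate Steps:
P(o) = 4 + o (P(o) = o + 4 = 4 + o)
w(k, F) = 4 - F + k*(4 + k) (w(k, F) = (4 + k*(4 + k)) - F = 4 - F + k*(4 + k))
(2018044/1546614 + w(q(U, -13), 501)/1291076) - 1*(-2530977) = (2018044/1546614 + (4 - 1*501 + (34*(-13))*(4 + 34*(-13)))/1291076) - 1*(-2530977) = (2018044*(1/1546614) + (4 - 501 - 442*(4 - 442))*(1/1291076)) + 2530977 = (1009022/773307 + (4 - 501 - 442*(-438))*(1/1291076)) + 2530977 = (1009022/773307 + (4 - 501 + 193596)*(1/1291076)) + 2530977 = (1009022/773307 + 193099*(1/1291076)) + 2530977 = (1009022/773307 + 193099/1291076) + 2530977 = 1452048896065/998398108332 + 2530977 = 2526924101080696429/998398108332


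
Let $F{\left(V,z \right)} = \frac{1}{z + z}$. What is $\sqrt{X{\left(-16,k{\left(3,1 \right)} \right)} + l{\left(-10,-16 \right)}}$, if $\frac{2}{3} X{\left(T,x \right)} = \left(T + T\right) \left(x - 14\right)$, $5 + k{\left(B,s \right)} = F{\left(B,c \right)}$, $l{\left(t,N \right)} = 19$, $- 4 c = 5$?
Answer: $\frac{\sqrt{23755}}{5} \approx 30.825$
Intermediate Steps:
$c = - \frac{5}{4}$ ($c = \left(- \frac{1}{4}\right) 5 = - \frac{5}{4} \approx -1.25$)
$F{\left(V,z \right)} = \frac{1}{2 z}$
$k{\left(B,s \right)} = - \frac{27}{5}$ ($k{\left(B,s \right)} = -5 + \frac{1}{2 \left(- \frac{5}{4}\right)} = -5 + \frac{1}{2} \left(- \frac{4}{5}\right) = -5 - \frac{2}{5} = - \frac{27}{5}$)
$X{\left(T,x \right)} = 3 T \left(-14 + x\right)$ ($X{\left(T,x \right)} = \frac{3 \left(T + T\right) \left(x - 14\right)}{2} = \frac{3 \cdot 2 T \left(-14 + x\right)}{2} = 3 T \left(-14 + x\right)$)
$\sqrt{X{\left(-16,k{\left(3,1 \right)} \right)} + l{\left(-10,-16 \right)}} = \sqrt{3 \left(-16\right) \left(-14 - \frac{27}{5}\right) + 19} = \sqrt{3 \left(-16\right) \left(- \frac{97}{5}\right) + 19} = \sqrt{\frac{4656}{5} + 19} = \sqrt{\frac{4751}{5}} = \frac{\sqrt{23755}}{5}$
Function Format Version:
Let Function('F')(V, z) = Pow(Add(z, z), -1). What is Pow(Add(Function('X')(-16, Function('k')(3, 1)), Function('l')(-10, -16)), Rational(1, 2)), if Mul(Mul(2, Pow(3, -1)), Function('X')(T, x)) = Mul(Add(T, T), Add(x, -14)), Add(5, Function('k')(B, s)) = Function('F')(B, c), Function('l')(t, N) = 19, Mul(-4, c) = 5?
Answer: Mul(Rational(1, 5), Pow(23755, Rational(1, 2))) ≈ 30.825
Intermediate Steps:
c = Rational(-5, 4) (c = Mul(Rational(-1, 4), 5) = Rational(-5, 4) ≈ -1.2500)
Function('F')(V, z) = Mul(Rational(1, 2), Pow(z, -1)) (Function('F')(V, z) = Pow(Mul(2, z), -1) = Mul(Rational(1, 2), Pow(z, -1)))
Function('k')(B, s) = Rational(-27, 5) (Function('k')(B, s) = Add(-5, Mul(Rational(1, 2), Pow(Rational(-5, 4), -1))) = Add(-5, Mul(Rational(1, 2), Rational(-4, 5))) = Add(-5, Rational(-2, 5)) = Rational(-27, 5))
Function('X')(T, x) = Mul(3, T, Add(-14, x)) (Function('X')(T, x) = Mul(Rational(3, 2), Mul(Add(T, T), Add(x, -14))) = Mul(Rational(3, 2), Mul(Mul(2, T), Add(-14, x))) = Mul(Rational(3, 2), Mul(2, T, Add(-14, x))) = Mul(3, T, Add(-14, x)))
Pow(Add(Function('X')(-16, Function('k')(3, 1)), Function('l')(-10, -16)), Rational(1, 2)) = Pow(Add(Mul(3, -16, Add(-14, Rational(-27, 5))), 19), Rational(1, 2)) = Pow(Add(Mul(3, -16, Rational(-97, 5)), 19), Rational(1, 2)) = Pow(Add(Rational(4656, 5), 19), Rational(1, 2)) = Pow(Rational(4751, 5), Rational(1, 2)) = Mul(Rational(1, 5), Pow(23755, Rational(1, 2)))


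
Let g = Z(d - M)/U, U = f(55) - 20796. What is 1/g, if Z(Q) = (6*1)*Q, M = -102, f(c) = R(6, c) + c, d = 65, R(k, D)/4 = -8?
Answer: -20773/1002 ≈ -20.732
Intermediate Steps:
R(k, D) = -32 (R(k, D) = 4*(-8) = -32)
f(c) = -32 + c
U = -20773 (U = (-32 + 55) - 20796 = 23 - 20796 = -20773)
Z(Q) = 6*Q
g = -1002/20773 (g = (6*(65 - 1*(-102)))/(-20773) = (6*(65 + 102))*(-1/20773) = (6*167)*(-1/20773) = 1002*(-1/20773) = -1002/20773 ≈ -0.048236)
1/g = 1/(-1002/20773) = -20773/1002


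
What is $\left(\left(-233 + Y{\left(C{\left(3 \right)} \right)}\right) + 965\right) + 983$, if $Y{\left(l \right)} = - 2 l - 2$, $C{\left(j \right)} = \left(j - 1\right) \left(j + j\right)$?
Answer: $1689$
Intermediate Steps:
$C{\left(j \right)} = 2 j \left(-1 + j\right)$ ($C{\left(j \right)} = \left(-1 + j\right) 2 j = 2 j \left(-1 + j\right)$)
$Y{\left(l \right)} = -2 - 2 l$
$\left(\left(-233 + Y{\left(C{\left(3 \right)} \right)}\right) + 965\right) + 983 = \left(\left(-233 - \left(2 + 2 \cdot 2 \cdot 3 \left(-1 + 3\right)\right)\right) + 965\right) + 983 = \left(\left(-233 - \left(2 + 2 \cdot 2 \cdot 3 \cdot 2\right)\right) + 965\right) + 983 = \left(\left(-233 - 26\right) + 965\right) + 983 = \left(-259 + 965\right) + 983 = 706 + 983 = 1689$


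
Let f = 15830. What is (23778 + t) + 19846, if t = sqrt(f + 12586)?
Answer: 43624 + 16*sqrt(111) ≈ 43793.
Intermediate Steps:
t = 16*sqrt(111) (t = sqrt(15830 + 12586) = sqrt(28416) = 16*sqrt(111) ≈ 168.57)
(23778 + t) + 19846 = (23778 + 16*sqrt(111)) + 19846 = 43624 + 16*sqrt(111)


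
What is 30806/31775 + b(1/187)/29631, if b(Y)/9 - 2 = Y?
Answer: 56934398069/58688393225 ≈ 0.97011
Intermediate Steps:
b(Y) = 18 + 9*Y
30806/31775 + b(1/187)/29631 = 30806/31775 + (18 + 9/187)/29631 = 30806*(1/31775) + (18 + 9*(1/187))*(1/29631) = 30806/31775 + (18 + 9/187)*(1/29631) = 30806/31775 + (3375/187)*(1/29631) = 30806/31775 + 1125/1846999 = 56934398069/58688393225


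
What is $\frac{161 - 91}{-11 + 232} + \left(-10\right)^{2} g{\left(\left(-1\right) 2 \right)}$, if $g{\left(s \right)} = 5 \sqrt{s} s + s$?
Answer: $- \frac{44130}{221} - 1000 i \sqrt{2} \approx -199.68 - 1414.2 i$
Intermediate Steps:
$g{\left(s \right)} = s + 5 s^{\frac{3}{2}}$ ($g{\left(s \right)} = 5 s^{\frac{3}{2}} + s = s + 5 s^{\frac{3}{2}}$)
$\frac{161 - 91}{-11 + 232} + \left(-10\right)^{2} g{\left(\left(-1\right) 2 \right)} = \frac{161 - 91}{-11 + 232} + \left(-10\right)^{2} \left(\left(-1\right) 2 + 5 \left(\left(-1\right) 2\right)^{\frac{3}{2}}\right) = \frac{70}{221} + 100 \left(-2 + 5 \left(-2\right)^{\frac{3}{2}}\right) = 70 \cdot \frac{1}{221} + 100 \left(-2 + 5 \left(- 2 i \sqrt{2}\right)\right) = \frac{70}{221} + 100 \left(-2 - 10 i \sqrt{2}\right) = \frac{70}{221} - \left(200 + 1000 i \sqrt{2}\right) = - \frac{44130}{221} - 1000 i \sqrt{2}$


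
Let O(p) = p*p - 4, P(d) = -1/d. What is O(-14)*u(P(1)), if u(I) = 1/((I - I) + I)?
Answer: -192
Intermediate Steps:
O(p) = -4 + p**2 (O(p) = p**2 - 4 = -4 + p**2)
u(I) = 1/I (u(I) = 1/(0 + I) = 1/I)
O(-14)*u(P(1)) = (-4 + (-14)**2)/((-1/1)) = (-4 + 196)/((-1*1)) = 192/(-1) = 192*(-1) = -192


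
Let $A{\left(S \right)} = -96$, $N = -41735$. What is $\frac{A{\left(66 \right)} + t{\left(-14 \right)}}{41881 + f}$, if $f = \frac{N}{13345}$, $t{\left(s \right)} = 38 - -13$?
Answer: $- \frac{7065}{6574826} \approx -0.0010746$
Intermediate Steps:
$t{\left(s \right)} = 51$ ($t{\left(s \right)} = 38 + 13 = 51$)
$f = - \frac{491}{157}$ ($f = - \frac{41735}{13345} = \left(-41735\right) \frac{1}{13345} = - \frac{491}{157} \approx -3.1274$)
$\frac{A{\left(66 \right)} + t{\left(-14 \right)}}{41881 + f} = \frac{-96 + 51}{41881 - \frac{491}{157}} = - \frac{45}{\frac{6574826}{157}} = \left(-45\right) \frac{157}{6574826} = - \frac{7065}{6574826}$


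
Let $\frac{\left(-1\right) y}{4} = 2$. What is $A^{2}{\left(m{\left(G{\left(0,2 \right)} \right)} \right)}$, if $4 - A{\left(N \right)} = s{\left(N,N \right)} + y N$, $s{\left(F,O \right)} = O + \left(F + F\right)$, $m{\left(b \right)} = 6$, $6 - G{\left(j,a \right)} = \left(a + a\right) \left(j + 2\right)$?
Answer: $1156$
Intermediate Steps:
$G{\left(j,a \right)} = 6 - 2 a \left(2 + j\right)$ ($G{\left(j,a \right)} = 6 - \left(a + a\right) \left(j + 2\right) = 6 - 2 a \left(2 + j\right)$)
$s{\left(F,O \right)} = O + 2 F$
$y = -8$ ($y = \left(-4\right) 2 = -8$)
$A{\left(N \right)} = 4 + 5 N$ ($A{\left(N \right)} = 4 - \left(\left(N + 2 N\right) - 8 N\right) = 4 - \left(3 N - 8 N\right) = 4 - - 5 N = 4 + 5 N$)
$A^{2}{\left(m{\left(G{\left(0,2 \right)} \right)} \right)} = \left(4 + 5 \cdot 6\right)^{2} = \left(4 + 30\right)^{2} = 34^{2} = 1156$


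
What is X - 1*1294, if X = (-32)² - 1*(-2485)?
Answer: 2215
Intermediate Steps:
X = 3509 (X = 1024 + 2485 = 3509)
X - 1*1294 = 3509 - 1*1294 = 3509 - 1294 = 2215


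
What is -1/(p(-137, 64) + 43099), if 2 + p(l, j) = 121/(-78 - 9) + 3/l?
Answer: -11919/513656305 ≈ -2.3204e-5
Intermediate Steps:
p(l, j) = -295/87 + 3/l (p(l, j) = -2 + (121/(-78 - 9) + 3/l) = -2 + (121/(-87) + 3/l) = -2 + (121*(-1/87) + 3/l) = -2 + (-121/87 + 3/l) = -295/87 + 3/l)
-1/(p(-137, 64) + 43099) = -1/((-295/87 + 3/(-137)) + 43099) = -1/((-295/87 + 3*(-1/137)) + 43099) = -1/((-295/87 - 3/137) + 43099) = -1/(-40676/11919 + 43099) = -1/513656305/11919 = -1*11919/513656305 = -11919/513656305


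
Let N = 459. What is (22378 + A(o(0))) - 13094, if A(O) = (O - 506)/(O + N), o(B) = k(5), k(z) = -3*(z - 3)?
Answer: 4205140/453 ≈ 9282.9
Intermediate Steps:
k(z) = 9 - 3*z (k(z) = -3*(-3 + z) = 9 - 3*z)
o(B) = -6 (o(B) = 9 - 3*5 = 9 - 15 = -6)
A(O) = (-506 + O)/(459 + O) (A(O) = (O - 506)/(O + 459) = (-506 + O)/(459 + O))
(22378 + A(o(0))) - 13094 = (22378 + (-506 - 6)/(459 - 6)) - 13094 = (22378 - 512/453) - 13094 = 10136722/453 - 13094 = 4205140/453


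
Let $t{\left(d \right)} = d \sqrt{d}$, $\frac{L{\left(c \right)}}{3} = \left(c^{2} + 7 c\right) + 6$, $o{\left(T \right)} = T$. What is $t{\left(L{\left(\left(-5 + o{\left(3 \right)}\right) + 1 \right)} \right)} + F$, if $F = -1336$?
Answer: $-1336$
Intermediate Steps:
$L{\left(c \right)} = 18 + 3 c^{2} + 21 c$ ($L{\left(c \right)} = 3 \left(\left(c^{2} + 7 c\right) + 6\right) = 3 \left(6 + c^{2} + 7 c\right) = 18 + 3 c^{2} + 21 c$)
$t{\left(d \right)} = d^{\frac{3}{2}}$
$t{\left(L{\left(\left(-5 + o{\left(3 \right)}\right) + 1 \right)} \right)} + F = \left(18 + 3 \left(\left(-5 + 3\right) + 1\right)^{2} + 21 \left(\left(-5 + 3\right) + 1\right)\right)^{\frac{3}{2}} - 1336 = \left(18 + 3 \left(-2 + 1\right)^{2} + 21 \left(-2 + 1\right)\right)^{\frac{3}{2}} - 1336 = \left(18 + 3 \left(-1\right)^{2} + 21 \left(-1\right)\right)^{\frac{3}{2}} - 1336 = \left(18 + 3 \cdot 1 - 21\right)^{\frac{3}{2}} - 1336 = \left(18 + 3 - 21\right)^{\frac{3}{2}} - 1336 = 0^{\frac{3}{2}} - 1336 = 0 - 1336 = -1336$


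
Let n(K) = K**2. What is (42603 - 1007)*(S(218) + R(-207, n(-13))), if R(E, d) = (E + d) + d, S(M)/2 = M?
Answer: 23584932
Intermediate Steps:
S(M) = 2*M
R(E, d) = E + 2*d
(42603 - 1007)*(S(218) + R(-207, n(-13))) = (42603 - 1007)*(2*218 + (-207 + 2*(-13)**2)) = 41596*(436 + (-207 + 2*169)) = 41596*(436 + (-207 + 338)) = 41596*(436 + 131) = 41596*567 = 23584932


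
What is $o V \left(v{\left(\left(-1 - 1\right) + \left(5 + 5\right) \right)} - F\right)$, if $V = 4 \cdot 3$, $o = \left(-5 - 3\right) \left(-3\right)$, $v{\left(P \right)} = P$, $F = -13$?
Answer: $6048$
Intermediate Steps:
$o = 24$ ($o = \left(-8\right) \left(-3\right) = 24$)
$V = 12$
$o V \left(v{\left(\left(-1 - 1\right) + \left(5 + 5\right) \right)} - F\right) = 24 \cdot 12 \left(\left(\left(-1 - 1\right) + \left(5 + 5\right)\right) - -13\right) = 288 \left(\left(-2 + 10\right) + 13\right) = 288 \left(8 + 13\right) = 288 \cdot 21 = 6048$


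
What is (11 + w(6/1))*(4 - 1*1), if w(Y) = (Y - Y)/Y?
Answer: 33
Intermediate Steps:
w(Y) = 0 (w(Y) = 0/Y = 0)
(11 + w(6/1))*(4 - 1*1) = (11 + 0)*(4 - 1*1) = 11*(4 - 1) = 11*3 = 33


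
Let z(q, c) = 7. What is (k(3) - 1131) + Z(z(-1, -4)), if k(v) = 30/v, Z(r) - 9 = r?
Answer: -1105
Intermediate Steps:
Z(r) = 9 + r
(k(3) - 1131) + Z(z(-1, -4)) = (30/3 - 1131) + (9 + 7) = (30*(⅓) - 1131) + 16 = (10 - 1131) + 16 = -1121 + 16 = -1105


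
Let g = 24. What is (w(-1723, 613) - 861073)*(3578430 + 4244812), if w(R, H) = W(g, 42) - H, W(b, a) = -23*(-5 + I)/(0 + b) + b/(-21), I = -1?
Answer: -13482284126437/2 ≈ -6.7411e+12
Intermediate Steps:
W(b, a) = 138/b - b/21 (W(b, a) = -23*(-5 - 1)/(0 + b) + b/(-21) = -23*(-6/b) + b*(-1/21) = -23*(-6/b) - b/21 = -(-138)/b - b/21 = 138/b - b/21)
w(R, H) = 129/28 - H (w(R, H) = (138/24 - 1/21*24) - H = (138*(1/24) - 8/7) - H = (23/4 - 8/7) - H = 129/28 - H)
(w(-1723, 613) - 861073)*(3578430 + 4244812) = ((129/28 - 1*613) - 861073)*(3578430 + 4244812) = ((129/28 - 613) - 861073)*7823242 = (-17035/28 - 861073)*7823242 = -24127079/28*7823242 = -13482284126437/2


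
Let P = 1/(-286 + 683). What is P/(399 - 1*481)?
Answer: -1/32554 ≈ -3.0718e-5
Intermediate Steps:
P = 1/397 ≈ 0.0025189
P/(399 - 1*481) = 1/(397*(399 - 1*481)) = 1/(397*(399 - 481)) = (1/397)/(-82) = (1/397)*(-1/82) = -1/32554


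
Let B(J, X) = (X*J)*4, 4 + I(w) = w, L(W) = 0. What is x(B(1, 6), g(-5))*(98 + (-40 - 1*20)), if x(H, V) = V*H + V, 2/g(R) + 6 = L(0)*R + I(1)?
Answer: -1900/9 ≈ -211.11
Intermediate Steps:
I(w) = -4 + w
B(J, X) = 4*J*X (B(J, X) = (J*X)*4 = 4*J*X)
g(R) = -2/9 (g(R) = 2/(-6 + (0*R + (-4 + 1))) = 2/(-6 + (0 - 3)) = 2/(-6 - 3) = 2/(-9) = 2*(-⅑) = -2/9)
x(H, V) = V + H*V (x(H, V) = H*V + V = V + H*V)
x(B(1, 6), g(-5))*(98 + (-40 - 1*20)) = (-2*(1 + 4*1*6)/9)*(98 + (-40 - 1*20)) = (-2*(1 + 24)/9)*(98 + (-40 - 20)) = (-2/9*25)*(98 - 60) = -50/9*38 = -1900/9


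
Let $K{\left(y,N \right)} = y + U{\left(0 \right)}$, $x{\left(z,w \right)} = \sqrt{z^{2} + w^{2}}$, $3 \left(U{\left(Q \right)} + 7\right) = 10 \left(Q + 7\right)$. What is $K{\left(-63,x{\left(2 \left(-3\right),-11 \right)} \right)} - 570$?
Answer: $- \frac{1850}{3} \approx -616.67$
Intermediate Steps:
$U{\left(Q \right)} = \frac{49}{3} + \frac{10 Q}{3}$ ($U{\left(Q \right)} = -7 + \frac{10 \left(Q + 7\right)}{3} = -7 + \frac{10 \left(7 + Q\right)}{3} = -7 + \frac{70 + 10 Q}{3} = -7 + \left(\frac{70}{3} + \frac{10 Q}{3}\right) = \frac{49}{3} + \frac{10 Q}{3}$)
$x{\left(z,w \right)} = \sqrt{w^{2} + z^{2}}$
$K{\left(y,N \right)} = \frac{49}{3} + y$ ($K{\left(y,N \right)} = y + \left(\frac{49}{3} + \frac{10}{3} \cdot 0\right) = y + \left(\frac{49}{3} + 0\right) = y + \frac{49}{3} = \frac{49}{3} + y$)
$K{\left(-63,x{\left(2 \left(-3\right),-11 \right)} \right)} - 570 = \left(\frac{49}{3} - 63\right) - 570 = - \frac{140}{3} - 570 = - \frac{1850}{3}$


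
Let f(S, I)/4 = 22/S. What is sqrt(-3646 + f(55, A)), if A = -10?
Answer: I*sqrt(91110)/5 ≈ 60.369*I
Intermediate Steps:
f(S, I) = 88/S (f(S, I) = 4*(22/S) = 88/S)
sqrt(-3646 + f(55, A)) = sqrt(-3646 + 88/55) = sqrt(-3646 + 88*(1/55)) = sqrt(-3646 + 8/5) = sqrt(-18222/5) = I*sqrt(91110)/5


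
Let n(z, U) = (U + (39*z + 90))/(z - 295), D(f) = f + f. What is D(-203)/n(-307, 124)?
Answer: -244412/11759 ≈ -20.785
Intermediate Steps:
D(f) = 2*f
n(z, U) = (90 + U + 39*z)/(-295 + z) (n(z, U) = (U + (90 + 39*z))/(-295 + z) = (90 + U + 39*z)/(-295 + z))
D(-203)/n(-307, 124) = (2*(-203))/(((90 + 124 + 39*(-307))/(-295 - 307))) = -406*(-602/(90 + 124 - 11973)) = -406/((-1/602*(-11759))) = -406/11759/602 = -406*602/11759 = -244412/11759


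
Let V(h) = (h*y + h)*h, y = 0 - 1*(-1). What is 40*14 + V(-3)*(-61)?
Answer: -538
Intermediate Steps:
y = 1 (y = 0 + 1 = 1)
V(h) = 2*h² (V(h) = (h*1 + h)*h = (h + h)*h = (2*h)*h = 2*h²)
40*14 + V(-3)*(-61) = 40*14 + (2*(-3)²)*(-61) = 560 + (2*9)*(-61) = 560 + 18*(-61) = 560 - 1098 = -538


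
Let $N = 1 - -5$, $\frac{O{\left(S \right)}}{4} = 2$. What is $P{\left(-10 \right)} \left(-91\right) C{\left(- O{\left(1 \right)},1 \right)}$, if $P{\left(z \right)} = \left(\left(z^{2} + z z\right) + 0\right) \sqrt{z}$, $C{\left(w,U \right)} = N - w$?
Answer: $- 254800 i \sqrt{10} \approx - 8.0575 \cdot 10^{5} i$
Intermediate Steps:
$O{\left(S \right)} = 8$ ($O{\left(S \right)} = 4 \cdot 2 = 8$)
$N = 6$ ($N = 1 + 5 = 6$)
$C{\left(w,U \right)} = 6 - w$
$P{\left(z \right)} = 2 z^{\frac{5}{2}}$ ($P{\left(z \right)} = \left(\left(z^{2} + z^{2}\right) + 0\right) \sqrt{z} = \left(2 z^{2} + 0\right) \sqrt{z} = 2 z^{2} \sqrt{z} = 2 z^{\frac{5}{2}}$)
$P{\left(-10 \right)} \left(-91\right) C{\left(- O{\left(1 \right)},1 \right)} = 2 \left(-10\right)^{\frac{5}{2}} \left(-91\right) \left(6 - \left(-1\right) 8\right) = 2 \cdot 100 i \sqrt{10} \left(-91\right) \left(6 - -8\right) = 200 i \sqrt{10} \left(-91\right) \left(6 + 8\right) = - 18200 i \sqrt{10} \cdot 14 = - 254800 i \sqrt{10}$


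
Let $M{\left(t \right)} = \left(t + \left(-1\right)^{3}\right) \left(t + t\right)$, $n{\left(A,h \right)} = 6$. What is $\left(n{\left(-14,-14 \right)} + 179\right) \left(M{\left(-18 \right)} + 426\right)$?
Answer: $205350$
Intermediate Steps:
$M{\left(t \right)} = 2 t \left(-1 + t\right)$ ($M{\left(t \right)} = \left(t - 1\right) 2 t = \left(-1 + t\right) 2 t = 2 t \left(-1 + t\right)$)
$\left(n{\left(-14,-14 \right)} + 179\right) \left(M{\left(-18 \right)} + 426\right) = \left(6 + 179\right) \left(2 \left(-18\right) \left(-1 - 18\right) + 426\right) = 185 \left(2 \left(-18\right) \left(-19\right) + 426\right) = 185 \left(684 + 426\right) = 185 \cdot 1110 = 205350$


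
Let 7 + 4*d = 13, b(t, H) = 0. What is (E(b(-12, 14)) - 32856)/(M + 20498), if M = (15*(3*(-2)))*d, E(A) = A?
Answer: -32856/20363 ≈ -1.6135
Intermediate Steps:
d = 3/2 (d = -7/4 + (1/4)*13 = -7/4 + 13/4 = 3/2 ≈ 1.5000)
M = -135 (M = (15*(3*(-2)))*(3/2) = (15*(-6))*(3/2) = -90*3/2 = -135)
(E(b(-12, 14)) - 32856)/(M + 20498) = (0 - 32856)/(-135 + 20498) = -32856/20363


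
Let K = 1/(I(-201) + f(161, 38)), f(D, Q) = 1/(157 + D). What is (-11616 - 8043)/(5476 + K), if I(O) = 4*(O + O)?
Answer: -10052492037/2800113950 ≈ -3.5900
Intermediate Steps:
I(O) = 8*O (I(O) = 4*(2*O) = 8*O)
K = -318/511343 (K = 1/(8*(-201) + 1/(157 + 161)) = 1/(-1608 + 1/318) = 1/(-511343/318) = -318/511343 ≈ -0.00062189)
(-11616 - 8043)/(5476 + K) = (-11616 - 8043)/(5476 - 318/511343) = -19659/2800113950/511343 = -19659*511343/2800113950 = -10052492037/2800113950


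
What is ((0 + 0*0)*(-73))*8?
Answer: 0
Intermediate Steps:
((0 + 0*0)*(-73))*8 = ((0 + 0)*(-73))*8 = (0*(-73))*8 = 0*8 = 0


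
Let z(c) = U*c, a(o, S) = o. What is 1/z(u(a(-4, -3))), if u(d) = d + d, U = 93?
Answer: -1/744 ≈ -0.0013441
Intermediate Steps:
u(d) = 2*d
z(c) = 93*c
1/z(u(a(-4, -3))) = 1/(93*(2*(-4))) = 1/(93*(-8)) = 1/(-744) = -1/744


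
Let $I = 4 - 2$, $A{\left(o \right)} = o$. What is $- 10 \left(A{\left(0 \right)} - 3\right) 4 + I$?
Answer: $122$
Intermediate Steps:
$I = 2$
$- 10 \left(A{\left(0 \right)} - 3\right) 4 + I = - 10 \left(0 - 3\right) 4 + 2 = - 10 \left(\left(-3\right) 4\right) + 2 = \left(-10\right) \left(-12\right) + 2 = 120 + 2 = 122$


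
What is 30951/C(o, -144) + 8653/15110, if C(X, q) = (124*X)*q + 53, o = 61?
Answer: 8956857829/16457252930 ≈ 0.54425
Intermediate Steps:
C(X, q) = 53 + 124*X*q (C(X, q) = 124*X*q + 53 = 53 + 124*X*q)
30951/C(o, -144) + 8653/15110 = 30951/(53 + 124*61*(-144)) + 8653/15110 = 30951/(53 - 1089216) + 8653*(1/15110) = 30951/(-1089163) + 8653/15110 = 30951*(-1/1089163) + 8653/15110 = -30951/1089163 + 8653/15110 = 8956857829/16457252930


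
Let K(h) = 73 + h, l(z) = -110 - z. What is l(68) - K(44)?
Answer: -295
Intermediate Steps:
l(68) - K(44) = (-110 - 1*68) - (73 + 44) = (-110 - 68) - 1*117 = -178 - 117 = -295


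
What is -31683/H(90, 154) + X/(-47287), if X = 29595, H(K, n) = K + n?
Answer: -1505415201/11538028 ≈ -130.47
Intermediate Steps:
-31683/H(90, 154) + X/(-47287) = -31683/(90 + 154) + 29595/(-47287) = -31683/244 + 29595*(-1/47287) = -31683*1/244 - 29595/47287 = -31683/244 - 29595/47287 = -1505415201/11538028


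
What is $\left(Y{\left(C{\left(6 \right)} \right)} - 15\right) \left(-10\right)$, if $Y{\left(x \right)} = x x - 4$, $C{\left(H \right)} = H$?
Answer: $-170$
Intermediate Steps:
$Y{\left(x \right)} = -4 + x^{2}$ ($Y{\left(x \right)} = x^{2} - 4 = -4 + x^{2}$)
$\left(Y{\left(C{\left(6 \right)} \right)} - 15\right) \left(-10\right) = \left(\left(-4 + 6^{2}\right) - 15\right) \left(-10\right) = \left(\left(-4 + 36\right) - 15\right) \left(-10\right) = \left(32 - 15\right) \left(-10\right) = 17 \left(-10\right) = -170$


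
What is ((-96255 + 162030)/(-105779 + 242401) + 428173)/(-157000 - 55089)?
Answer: -58497917381/28976023358 ≈ -2.0188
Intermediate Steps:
((-96255 + 162030)/(-105779 + 242401) + 428173)/(-157000 - 55089) = (65775/136622 + 428173)/(-212089) = (65775*(1/136622) + 428173)*(-1/212089) = (65775/136622 + 428173)*(-1/212089) = (58497917381/136622)*(-1/212089) = -58497917381/28976023358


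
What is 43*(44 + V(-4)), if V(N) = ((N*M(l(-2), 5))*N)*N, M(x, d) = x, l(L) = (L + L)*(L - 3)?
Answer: -53148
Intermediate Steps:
l(L) = 2*L*(-3 + L) (l(L) = (2*L)*(-3 + L) = 2*L*(-3 + L))
V(N) = 20*N³ (V(N) = ((N*(2*(-2)*(-3 - 2)))*N)*N = ((N*(2*(-2)*(-5)))*N)*N = ((N*20)*N)*N = ((20*N)*N)*N = (20*N²)*N = 20*N³)
43*(44 + V(-4)) = 43*(44 + 20*(-4)³) = 43*(44 + 20*(-64)) = 43*(44 - 1280) = 43*(-1236) = -53148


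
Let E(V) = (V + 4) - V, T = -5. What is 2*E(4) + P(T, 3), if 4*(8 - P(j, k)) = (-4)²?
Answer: 12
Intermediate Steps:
P(j, k) = 4 (P(j, k) = 8 - ¼*(-4)² = 8 - ¼*16 = 8 - 4 = 4)
E(V) = 4 (E(V) = (4 + V) - V = 4)
2*E(4) + P(T, 3) = 2*4 + 4 = 8 + 4 = 12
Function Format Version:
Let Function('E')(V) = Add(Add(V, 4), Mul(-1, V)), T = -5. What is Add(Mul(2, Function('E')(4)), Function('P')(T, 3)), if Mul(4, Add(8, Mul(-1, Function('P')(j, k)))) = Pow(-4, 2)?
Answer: 12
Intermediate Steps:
Function('P')(j, k) = 4 (Function('P')(j, k) = Add(8, Mul(Rational(-1, 4), Pow(-4, 2))) = Add(8, Mul(Rational(-1, 4), 16)) = Add(8, -4) = 4)
Function('E')(V) = 4 (Function('E')(V) = Add(Add(4, V), Mul(-1, V)) = 4)
Add(Mul(2, Function('E')(4)), Function('P')(T, 3)) = Add(Mul(2, 4), 4) = Add(8, 4) = 12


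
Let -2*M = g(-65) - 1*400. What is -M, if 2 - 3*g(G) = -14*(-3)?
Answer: -620/3 ≈ -206.67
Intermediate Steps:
g(G) = -40/3 (g(G) = ⅔ - (-14)*(-3)/3 = ⅔ - ⅓*42 = ⅔ - 14 = -40/3)
M = 620/3 (M = -(-40/3 - 1*400)/2 = -(-40/3 - 400)/2 = -½*(-1240/3) = 620/3 ≈ 206.67)
-M = -1*620/3 = -620/3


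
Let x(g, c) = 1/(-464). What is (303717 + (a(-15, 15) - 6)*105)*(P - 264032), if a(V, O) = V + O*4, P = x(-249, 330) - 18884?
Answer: -10101853092825/116 ≈ -8.7085e+10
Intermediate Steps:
x(g, c) = -1/464
P = -8762177/464 (P = -1/464 - 18884 = -8762177/464 ≈ -18884.)
a(V, O) = V + 4*O
(303717 + (a(-15, 15) - 6)*105)*(P - 264032) = (303717 + ((-15 + 4*15) - 6)*105)*(-8762177/464 - 264032) = (303717 + ((-15 + 60) - 6)*105)*(-131273025/464) = (303717 + (45 - 6)*105)*(-131273025/464) = (303717 + 39*105)*(-131273025/464) = (303717 + 4095)*(-131273025/464) = 307812*(-131273025/464) = -10101853092825/116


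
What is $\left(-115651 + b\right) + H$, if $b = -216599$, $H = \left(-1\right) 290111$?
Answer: $-622361$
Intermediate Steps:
$H = -290111$
$\left(-115651 + b\right) + H = \left(-115651 - 216599\right) - 290111 = -332250 - 290111 = -622361$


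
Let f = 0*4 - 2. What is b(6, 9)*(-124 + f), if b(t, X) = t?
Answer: -756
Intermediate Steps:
f = -2 (f = 0 - 2 = -2)
b(6, 9)*(-124 + f) = 6*(-124 - 2) = 6*(-126) = -756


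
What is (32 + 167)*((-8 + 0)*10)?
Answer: -15920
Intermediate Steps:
(32 + 167)*((-8 + 0)*10) = 199*(-8*10) = 199*(-80) = -15920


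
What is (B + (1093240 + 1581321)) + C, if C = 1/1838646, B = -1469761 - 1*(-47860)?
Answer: 2303198298361/1838646 ≈ 1.2527e+6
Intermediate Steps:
B = -1421901 (B = -1469761 + 47860 = -1421901)
C = 1/1838646 ≈ 5.4388e-7
(B + (1093240 + 1581321)) + C = (-1421901 + (1093240 + 1581321)) + 1/1838646 = (-1421901 + 2674561) + 1/1838646 = 1252660 + 1/1838646 = 2303198298361/1838646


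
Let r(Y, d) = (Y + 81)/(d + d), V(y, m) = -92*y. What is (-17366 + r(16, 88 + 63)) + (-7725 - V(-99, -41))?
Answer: -10328001/302 ≈ -34199.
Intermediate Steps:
r(Y, d) = (81 + Y)/(2*d) (r(Y, d) = (81 + Y)/((2*d)) = (81 + Y)*(1/(2*d)) = (81 + Y)/(2*d))
(-17366 + r(16, 88 + 63)) + (-7725 - V(-99, -41)) = (-17366 + (81 + 16)/(2*(88 + 63))) + (-7725 - (-92)*(-99)) = (-17366 + (½)*97/151) + (-7725 - 1*9108) = (-17366 + (½)*(1/151)*97) + (-7725 - 9108) = (-17366 + 97/302) - 16833 = -5244435/302 - 16833 = -10328001/302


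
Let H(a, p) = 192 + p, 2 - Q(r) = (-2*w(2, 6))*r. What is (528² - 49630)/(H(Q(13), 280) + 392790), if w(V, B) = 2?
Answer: 114577/196631 ≈ 0.58270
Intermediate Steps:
Q(r) = 2 + 4*r (Q(r) = 2 - (-2*2)*r = 2 - (-4)*r = 2 + 4*r)
(528² - 49630)/(H(Q(13), 280) + 392790) = (528² - 49630)/((192 + 280) + 392790) = (278784 - 49630)/(472 + 392790) = 229154/393262 = 229154*(1/393262) = 114577/196631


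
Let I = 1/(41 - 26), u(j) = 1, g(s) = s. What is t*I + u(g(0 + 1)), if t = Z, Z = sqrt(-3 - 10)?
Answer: 1 + I*sqrt(13)/15 ≈ 1.0 + 0.24037*I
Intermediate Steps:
I = 1/15 ≈ 0.066667
Z = I*sqrt(13) (Z = sqrt(-13) = I*sqrt(13) ≈ 3.6056*I)
t = I*sqrt(13) ≈ 3.6056*I
t*I + u(g(0 + 1)) = (I*sqrt(13))*(1/15) + 1 = I*sqrt(13)/15 + 1 = 1 + I*sqrt(13)/15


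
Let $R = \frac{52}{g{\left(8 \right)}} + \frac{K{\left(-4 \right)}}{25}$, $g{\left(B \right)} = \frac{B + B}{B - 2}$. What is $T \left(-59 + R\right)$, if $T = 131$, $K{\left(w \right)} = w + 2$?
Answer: $- \frac{259249}{50} \approx -5185.0$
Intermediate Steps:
$K{\left(w \right)} = 2 + w$
$g{\left(B \right)} = \frac{2 B}{-2 + B}$
$R = \frac{971}{50}$ ($R = \frac{52}{2 \cdot 8 \frac{1}{-2 + 8}} + \frac{2 - 4}{25} = \frac{52}{2 \cdot 8 \cdot \frac{1}{6}} - \frac{2}{25} = \frac{52}{\frac{8}{3}} - \frac{2}{25} = 52 \cdot \frac{3}{8} - \frac{2}{25} = \frac{39}{2} - \frac{2}{25} = \frac{971}{50} \approx 19.42$)
$T \left(-59 + R\right) = 131 \left(-59 + \frac{971}{50}\right) = 131 \left(- \frac{1979}{50}\right) = - \frac{259249}{50}$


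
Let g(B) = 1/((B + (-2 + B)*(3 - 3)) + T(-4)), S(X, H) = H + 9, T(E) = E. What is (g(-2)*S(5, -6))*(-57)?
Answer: 57/2 ≈ 28.500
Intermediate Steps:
S(X, H) = 9 + H
g(B) = 1/(-4 + B) (g(B) = 1/((B + (-2 + B)*(3 - 3)) - 4) = 1/((B + (-2 + B)*0) - 4) = 1/((B + 0) - 4) = 1/(B - 4) = 1/(-4 + B))
(g(-2)*S(5, -6))*(-57) = ((9 - 6)/(-4 - 2))*(-57) = (3/(-6))*(-57) = -⅙*3*(-57) = -½*(-57) = 57/2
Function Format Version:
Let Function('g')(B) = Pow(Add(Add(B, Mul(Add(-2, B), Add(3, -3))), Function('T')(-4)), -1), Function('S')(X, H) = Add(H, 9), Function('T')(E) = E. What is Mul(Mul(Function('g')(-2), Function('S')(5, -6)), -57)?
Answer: Rational(57, 2) ≈ 28.500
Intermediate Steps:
Function('S')(X, H) = Add(9, H)
Function('g')(B) = Pow(Add(-4, B), -1) (Function('g')(B) = Pow(Add(Add(B, Mul(Add(-2, B), Add(3, -3))), -4), -1) = Pow(Add(Add(B, Mul(Add(-2, B), 0)), -4), -1) = Pow(Add(Add(B, 0), -4), -1) = Pow(Add(B, -4), -1) = Pow(Add(-4, B), -1))
Mul(Mul(Function('g')(-2), Function('S')(5, -6)), -57) = Mul(Mul(Pow(Add(-4, -2), -1), Add(9, -6)), -57) = Mul(Mul(Pow(-6, -1), 3), -57) = Mul(Mul(Rational(-1, 6), 3), -57) = Mul(Rational(-1, 2), -57) = Rational(57, 2)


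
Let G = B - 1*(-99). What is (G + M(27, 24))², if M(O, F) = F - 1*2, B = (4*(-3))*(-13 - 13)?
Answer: 187489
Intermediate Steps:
B = 312 (B = -12*(-26) = 312)
M(O, F) = -2 + F (M(O, F) = F - 2 = -2 + F)
G = 411 (G = 312 - 1*(-99) = 312 + 99 = 411)
(G + M(27, 24))² = (411 + (-2 + 24))² = (411 + 22)² = 433² = 187489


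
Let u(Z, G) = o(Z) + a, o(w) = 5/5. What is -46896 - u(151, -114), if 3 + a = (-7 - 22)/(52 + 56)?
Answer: -5064523/108 ≈ -46894.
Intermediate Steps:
o(w) = 1 (o(w) = 5*(⅕) = 1)
a = -353/108 (a = -3 + (-7 - 22)/(52 + 56) = -3 - 29/108 = -353/108 ≈ -3.2685)
u(Z, G) = -245/108 (u(Z, G) = 1 - 353/108 = -245/108)
-46896 - u(151, -114) = -46896 - 1*(-245/108) = -46896 + 245/108 = -5064523/108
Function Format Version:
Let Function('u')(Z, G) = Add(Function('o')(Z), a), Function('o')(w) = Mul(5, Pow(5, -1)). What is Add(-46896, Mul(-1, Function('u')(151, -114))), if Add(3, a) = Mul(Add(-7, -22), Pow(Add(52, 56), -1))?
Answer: Rational(-5064523, 108) ≈ -46894.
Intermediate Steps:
Function('o')(w) = 1 (Function('o')(w) = Mul(5, Rational(1, 5)) = 1)
a = Rational(-353, 108) (a = Add(-3, Mul(Add(-7, -22), Pow(Add(52, 56), -1))) = Add(-3, Mul(-29, Pow(108, -1))) = Add(-3, Mul(-29, Rational(1, 108))) = Add(-3, Rational(-29, 108)) = Rational(-353, 108) ≈ -3.2685)
Function('u')(Z, G) = Rational(-245, 108) (Function('u')(Z, G) = Add(1, Rational(-353, 108)) = Rational(-245, 108))
Add(-46896, Mul(-1, Function('u')(151, -114))) = Add(-46896, Mul(-1, Rational(-245, 108))) = Add(-46896, Rational(245, 108)) = Rational(-5064523, 108)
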